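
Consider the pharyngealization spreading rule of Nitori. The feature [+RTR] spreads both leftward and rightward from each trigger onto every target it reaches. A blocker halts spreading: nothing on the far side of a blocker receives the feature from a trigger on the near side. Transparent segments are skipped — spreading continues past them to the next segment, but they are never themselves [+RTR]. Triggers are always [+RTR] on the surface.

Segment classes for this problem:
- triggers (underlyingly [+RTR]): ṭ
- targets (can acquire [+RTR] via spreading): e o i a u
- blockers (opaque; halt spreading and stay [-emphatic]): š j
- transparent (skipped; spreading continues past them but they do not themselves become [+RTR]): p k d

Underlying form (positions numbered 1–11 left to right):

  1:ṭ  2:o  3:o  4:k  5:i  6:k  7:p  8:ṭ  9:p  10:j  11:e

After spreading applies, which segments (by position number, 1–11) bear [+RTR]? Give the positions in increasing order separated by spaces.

1 2 3 5 8

From /ṭ/ at 1 rightward: 2 /o/ → [+RTR]; 3 /o/ → [+RTR]; 4 /k/ transparent; 5 /i/ → [+RTR]; 6 /k/ transparent; 7 /p/ transparent; 8 /ṭ/ is itself a trigger — this domain ends here.
From /ṭ/ at 1 leftward: word edge.
From /ṭ/ at 8 rightward: 9 /p/ transparent; 10 /j/ blocks.
From /ṭ/ at 8 leftward: 7 /p/ transparent; 6 /k/ transparent; 5 /i/ → [+RTR]; 4 /k/ transparent; 3 /o/ → [+RTR]; 2 /o/ → [+RTR]; 1 /ṭ/ is itself a trigger — this domain ends here.
Target with no active source: position 11 stays [-emphatic].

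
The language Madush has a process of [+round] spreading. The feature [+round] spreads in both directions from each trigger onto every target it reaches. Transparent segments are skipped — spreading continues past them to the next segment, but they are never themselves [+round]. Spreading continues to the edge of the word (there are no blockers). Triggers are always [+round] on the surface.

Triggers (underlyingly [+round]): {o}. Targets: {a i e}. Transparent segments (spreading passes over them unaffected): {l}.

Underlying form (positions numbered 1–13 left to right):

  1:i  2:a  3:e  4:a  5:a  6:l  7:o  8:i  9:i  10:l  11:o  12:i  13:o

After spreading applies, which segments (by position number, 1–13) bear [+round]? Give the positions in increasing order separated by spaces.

1 2 3 4 5 7 8 9 11 12 13

From /o/ at 7 rightward: 8 /i/ → [+round]; 9 /i/ → [+round]; 10 /l/ transparent; 11 /o/ is itself a trigger — this domain ends here.
From /o/ at 7 leftward: 6 /l/ transparent; 5 /a/ → [+round]; 4 /a/ → [+round]; 3 /e/ → [+round]; 2 /a/ → [+round]; 1 /i/ → [+round]; word edge.
From /o/ at 11 rightward: 12 /i/ → [+round]; 13 /o/ is itself a trigger — this domain ends here.
From /o/ at 11 leftward: 10 /l/ transparent; 9 /i/ → [+round]; 8 /i/ → [+round]; 7 /o/ is itself a trigger — this domain ends here.
From /o/ at 13 rightward: word edge.
From /o/ at 13 leftward: 12 /i/ → [+round]; 11 /o/ is itself a trigger — this domain ends here.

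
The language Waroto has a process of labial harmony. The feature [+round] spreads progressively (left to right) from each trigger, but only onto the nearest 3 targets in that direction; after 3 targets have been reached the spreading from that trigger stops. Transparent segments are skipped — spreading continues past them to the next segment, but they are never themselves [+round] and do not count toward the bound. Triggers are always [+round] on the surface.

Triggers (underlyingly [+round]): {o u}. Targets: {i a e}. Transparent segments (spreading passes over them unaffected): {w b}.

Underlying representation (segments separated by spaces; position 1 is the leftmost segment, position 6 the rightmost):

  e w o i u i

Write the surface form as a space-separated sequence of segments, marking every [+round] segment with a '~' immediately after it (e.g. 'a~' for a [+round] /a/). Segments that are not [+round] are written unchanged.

e w o~ i~ u~ i~

From /o/ at 3 rightward: 4 /i/ → [+round]; 5 /u/ is itself a trigger — this domain ends here.
From /u/ at 5 rightward: 6 /i/ → [+round]; word edge.
Target with no active source: position 1 stays [-round].
[+round] positions on the surface: 3 4 5 6.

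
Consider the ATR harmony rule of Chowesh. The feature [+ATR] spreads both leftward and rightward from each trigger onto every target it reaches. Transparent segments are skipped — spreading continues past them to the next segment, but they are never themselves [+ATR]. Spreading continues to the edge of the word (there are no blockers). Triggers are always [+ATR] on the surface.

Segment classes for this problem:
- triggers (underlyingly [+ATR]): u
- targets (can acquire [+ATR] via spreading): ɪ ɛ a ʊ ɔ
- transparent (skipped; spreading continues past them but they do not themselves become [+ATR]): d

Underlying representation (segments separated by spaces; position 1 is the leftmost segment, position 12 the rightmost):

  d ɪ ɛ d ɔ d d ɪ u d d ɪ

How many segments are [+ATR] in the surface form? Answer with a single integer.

6

From /u/ at 9 rightward: 10 /d/ transparent; 11 /d/ transparent; 12 /ɪ/ → [+ATR]; word edge.
From /u/ at 9 leftward: 8 /ɪ/ → [+ATR]; 7 /d/ transparent; 6 /d/ transparent; 5 /ɔ/ → [+ATR]; 4 /d/ transparent; 3 /ɛ/ → [+ATR]; 2 /ɪ/ → [+ATR]; 1 /d/ transparent; word edge.
[+ATR] positions on the surface: 2 3 5 8 9 12.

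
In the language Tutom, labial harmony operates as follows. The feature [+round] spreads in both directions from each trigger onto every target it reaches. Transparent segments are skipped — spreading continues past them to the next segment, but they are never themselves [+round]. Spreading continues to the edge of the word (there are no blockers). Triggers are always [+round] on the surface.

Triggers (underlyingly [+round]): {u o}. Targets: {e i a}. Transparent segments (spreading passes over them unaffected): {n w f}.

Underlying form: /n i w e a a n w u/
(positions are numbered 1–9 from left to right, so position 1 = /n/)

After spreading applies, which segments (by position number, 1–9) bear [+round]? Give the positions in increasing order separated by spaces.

2 4 5 6 9

From /u/ at 9 rightward: word edge.
From /u/ at 9 leftward: 8 /w/ transparent; 7 /n/ transparent; 6 /a/ → [+round]; 5 /a/ → [+round]; 4 /e/ → [+round]; 3 /w/ transparent; 2 /i/ → [+round]; 1 /n/ transparent; word edge.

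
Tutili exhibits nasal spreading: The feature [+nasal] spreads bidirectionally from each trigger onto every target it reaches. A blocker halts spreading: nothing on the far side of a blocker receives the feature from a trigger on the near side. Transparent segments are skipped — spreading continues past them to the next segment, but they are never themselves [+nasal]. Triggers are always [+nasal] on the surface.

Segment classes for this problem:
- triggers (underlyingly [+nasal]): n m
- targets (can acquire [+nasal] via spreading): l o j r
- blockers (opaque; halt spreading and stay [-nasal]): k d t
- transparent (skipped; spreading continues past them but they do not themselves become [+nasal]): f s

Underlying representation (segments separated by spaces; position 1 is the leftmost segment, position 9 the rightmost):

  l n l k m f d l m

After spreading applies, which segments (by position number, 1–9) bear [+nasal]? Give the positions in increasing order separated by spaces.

From /n/ at 2 rightward: 3 /l/ → [+nasal]; 4 /k/ blocks.
From /n/ at 2 leftward: 1 /l/ → [+nasal]; word edge.
From /m/ at 5 rightward: 6 /f/ transparent; 7 /d/ blocks.
From /m/ at 5 leftward: 4 /k/ blocks.
From /m/ at 9 rightward: word edge.
From /m/ at 9 leftward: 8 /l/ → [+nasal]; 7 /d/ blocks.

1 2 3 5 8 9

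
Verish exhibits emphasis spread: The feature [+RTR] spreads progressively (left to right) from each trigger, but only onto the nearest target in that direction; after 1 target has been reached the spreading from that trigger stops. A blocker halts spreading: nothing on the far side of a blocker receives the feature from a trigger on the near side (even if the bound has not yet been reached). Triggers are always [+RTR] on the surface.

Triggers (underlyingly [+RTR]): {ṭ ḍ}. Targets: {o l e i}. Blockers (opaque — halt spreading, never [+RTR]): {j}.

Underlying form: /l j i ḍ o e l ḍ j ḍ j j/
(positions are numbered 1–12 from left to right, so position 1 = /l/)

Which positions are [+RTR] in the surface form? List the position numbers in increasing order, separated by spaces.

4 5 8 10

From /ḍ/ at 4 rightward: 5 /o/ → [+RTR]; bound reached.
From /ḍ/ at 8 rightward: 9 /j/ blocks.
From /ḍ/ at 10 rightward: 11 /j/ blocks.
Targets with no active source: positions 1 3 6 7 stay [-emphatic].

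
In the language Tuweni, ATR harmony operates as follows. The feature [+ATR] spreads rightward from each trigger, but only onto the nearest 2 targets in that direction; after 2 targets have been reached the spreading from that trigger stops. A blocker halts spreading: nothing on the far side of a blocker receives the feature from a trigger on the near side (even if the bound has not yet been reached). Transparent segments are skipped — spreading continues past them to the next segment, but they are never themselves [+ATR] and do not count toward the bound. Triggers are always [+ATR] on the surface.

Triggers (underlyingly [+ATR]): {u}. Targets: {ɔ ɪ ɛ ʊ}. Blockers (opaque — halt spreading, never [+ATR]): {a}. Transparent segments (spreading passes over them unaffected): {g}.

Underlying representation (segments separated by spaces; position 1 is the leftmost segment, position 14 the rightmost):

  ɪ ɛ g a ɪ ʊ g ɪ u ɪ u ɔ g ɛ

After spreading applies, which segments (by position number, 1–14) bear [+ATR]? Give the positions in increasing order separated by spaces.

9 10 11 12 14

From /u/ at 9 rightward: 10 /ɪ/ → [+ATR]; 11 /u/ is itself a trigger — this domain ends here.
From /u/ at 11 rightward: 12 /ɔ/ → [+ATR]; 13 /g/ transparent; 14 /ɛ/ → [+ATR]; bound reached.
Targets with no active source: positions 1 2 5 6 8 stay [-ATR].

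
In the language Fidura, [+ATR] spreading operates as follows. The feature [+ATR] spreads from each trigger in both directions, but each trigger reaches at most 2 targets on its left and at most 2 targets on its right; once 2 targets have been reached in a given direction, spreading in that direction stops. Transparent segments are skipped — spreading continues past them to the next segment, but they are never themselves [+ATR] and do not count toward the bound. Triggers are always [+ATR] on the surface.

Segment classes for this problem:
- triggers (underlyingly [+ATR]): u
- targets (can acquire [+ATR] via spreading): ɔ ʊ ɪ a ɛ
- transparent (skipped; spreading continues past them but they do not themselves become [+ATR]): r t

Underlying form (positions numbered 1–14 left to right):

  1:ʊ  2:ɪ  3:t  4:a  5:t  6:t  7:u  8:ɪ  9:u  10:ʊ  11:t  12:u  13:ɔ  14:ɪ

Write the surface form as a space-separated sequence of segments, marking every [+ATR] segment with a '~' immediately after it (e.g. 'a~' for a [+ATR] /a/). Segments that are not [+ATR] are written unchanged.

From /u/ at 7 rightward: 8 /ɪ/ → [+ATR]; 9 /u/ is itself a trigger — this domain ends here.
From /u/ at 7 leftward: 6 /t/ transparent; 5 /t/ transparent; 4 /a/ → [+ATR]; 3 /t/ transparent; 2 /ɪ/ → [+ATR]; bound reached.
From /u/ at 9 rightward: 10 /ʊ/ → [+ATR]; 11 /t/ transparent; 12 /u/ is itself a trigger — this domain ends here.
From /u/ at 9 leftward: 8 /ɪ/ → [+ATR]; 7 /u/ is itself a trigger — this domain ends here.
From /u/ at 12 rightward: 13 /ɔ/ → [+ATR]; 14 /ɪ/ → [+ATR]; bound reached.
From /u/ at 12 leftward: 11 /t/ transparent; 10 /ʊ/ → [+ATR]; 9 /u/ is itself a trigger — this domain ends here.
Target with no active source: position 1 stays [-ATR].
[+ATR] positions on the surface: 2 4 7 8 9 10 12 13 14.

ʊ ɪ~ t a~ t t u~ ɪ~ u~ ʊ~ t u~ ɔ~ ɪ~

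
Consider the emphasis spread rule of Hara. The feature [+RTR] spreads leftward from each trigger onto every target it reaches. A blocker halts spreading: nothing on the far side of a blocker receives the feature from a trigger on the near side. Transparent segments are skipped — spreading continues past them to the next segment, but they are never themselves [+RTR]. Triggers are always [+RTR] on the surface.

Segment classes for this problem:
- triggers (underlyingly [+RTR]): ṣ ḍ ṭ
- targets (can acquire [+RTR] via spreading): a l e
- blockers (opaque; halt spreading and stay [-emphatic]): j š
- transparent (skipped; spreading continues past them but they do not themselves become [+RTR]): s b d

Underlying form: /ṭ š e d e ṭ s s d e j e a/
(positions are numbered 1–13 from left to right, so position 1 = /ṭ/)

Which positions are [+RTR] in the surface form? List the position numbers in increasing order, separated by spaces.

From /ṭ/ at 1 leftward: word edge.
From /ṭ/ at 6 leftward: 5 /e/ → [+RTR]; 4 /d/ transparent; 3 /e/ → [+RTR]; 2 /š/ blocks.
Targets with no active source: positions 10 12 13 stay [-emphatic].

1 3 5 6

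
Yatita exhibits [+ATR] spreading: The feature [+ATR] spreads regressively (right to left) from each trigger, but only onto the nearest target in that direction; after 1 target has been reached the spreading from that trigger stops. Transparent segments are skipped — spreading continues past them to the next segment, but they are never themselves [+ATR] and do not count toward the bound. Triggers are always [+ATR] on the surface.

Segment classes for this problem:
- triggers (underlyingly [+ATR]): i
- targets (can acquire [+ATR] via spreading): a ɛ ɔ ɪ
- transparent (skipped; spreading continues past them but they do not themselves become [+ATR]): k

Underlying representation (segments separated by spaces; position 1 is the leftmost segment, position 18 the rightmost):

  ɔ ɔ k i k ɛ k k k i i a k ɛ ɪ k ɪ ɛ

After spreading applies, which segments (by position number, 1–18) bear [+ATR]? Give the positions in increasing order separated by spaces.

2 4 6 10 11

From /i/ at 4 leftward: 3 /k/ transparent; 2 /ɔ/ → [+ATR]; bound reached.
From /i/ at 10 leftward: 9 /k/ transparent; 8 /k/ transparent; 7 /k/ transparent; 6 /ɛ/ → [+ATR]; bound reached.
From /i/ at 11 leftward: 10 /i/ is itself a trigger — this domain ends here.
Targets with no active source: positions 1 12 14 15 17 18 stay [-ATR].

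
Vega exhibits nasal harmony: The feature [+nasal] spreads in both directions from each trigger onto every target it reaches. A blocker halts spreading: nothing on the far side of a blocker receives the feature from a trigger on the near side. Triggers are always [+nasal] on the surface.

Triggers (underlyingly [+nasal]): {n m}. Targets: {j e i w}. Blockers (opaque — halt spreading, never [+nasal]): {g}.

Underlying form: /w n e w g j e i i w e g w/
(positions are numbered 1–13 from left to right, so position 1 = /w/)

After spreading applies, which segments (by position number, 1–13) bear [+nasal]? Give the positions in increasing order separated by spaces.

From /n/ at 2 rightward: 3 /e/ → [+nasal]; 4 /w/ → [+nasal]; 5 /g/ blocks.
From /n/ at 2 leftward: 1 /w/ → [+nasal]; word edge.
Targets with no active source: positions 6 7 8 9 10 11 13 stay [-nasal].

1 2 3 4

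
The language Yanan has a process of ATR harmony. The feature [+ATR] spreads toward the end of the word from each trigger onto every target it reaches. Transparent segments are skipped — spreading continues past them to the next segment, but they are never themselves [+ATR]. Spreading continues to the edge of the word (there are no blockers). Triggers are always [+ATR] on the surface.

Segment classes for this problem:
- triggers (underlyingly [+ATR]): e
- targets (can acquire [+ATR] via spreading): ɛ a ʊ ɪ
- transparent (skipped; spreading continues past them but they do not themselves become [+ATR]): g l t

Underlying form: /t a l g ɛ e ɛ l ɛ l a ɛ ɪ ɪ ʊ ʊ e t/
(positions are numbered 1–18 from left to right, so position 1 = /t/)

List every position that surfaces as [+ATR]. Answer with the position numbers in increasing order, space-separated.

From /e/ at 6 rightward: 7 /ɛ/ → [+ATR]; 8 /l/ transparent; 9 /ɛ/ → [+ATR]; 10 /l/ transparent; 11 /a/ → [+ATR]; 12 /ɛ/ → [+ATR]; 13 /ɪ/ → [+ATR]; 14 /ɪ/ → [+ATR]; 15 /ʊ/ → [+ATR]; 16 /ʊ/ → [+ATR]; 17 /e/ is itself a trigger — this domain ends here.
From /e/ at 17 rightward: 18 /t/ transparent; word edge.
Targets with no active source: positions 2 5 stay [-ATR].

6 7 9 11 12 13 14 15 16 17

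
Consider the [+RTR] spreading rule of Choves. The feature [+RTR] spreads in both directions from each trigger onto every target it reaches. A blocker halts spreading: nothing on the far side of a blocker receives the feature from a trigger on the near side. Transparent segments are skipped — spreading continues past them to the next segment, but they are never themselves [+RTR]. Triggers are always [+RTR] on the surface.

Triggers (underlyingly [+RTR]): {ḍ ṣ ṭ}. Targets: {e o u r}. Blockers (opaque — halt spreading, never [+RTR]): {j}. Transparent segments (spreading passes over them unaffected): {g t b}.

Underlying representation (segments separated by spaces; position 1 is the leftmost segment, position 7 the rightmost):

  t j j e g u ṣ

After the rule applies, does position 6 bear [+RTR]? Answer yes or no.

yes

From /ṣ/ at 7 rightward: word edge.
From /ṣ/ at 7 leftward: 6 /u/ → [+RTR]; 5 /g/ transparent; 4 /e/ → [+RTR]; 3 /j/ blocks.
[+RTR] positions on the surface: 4 6 7.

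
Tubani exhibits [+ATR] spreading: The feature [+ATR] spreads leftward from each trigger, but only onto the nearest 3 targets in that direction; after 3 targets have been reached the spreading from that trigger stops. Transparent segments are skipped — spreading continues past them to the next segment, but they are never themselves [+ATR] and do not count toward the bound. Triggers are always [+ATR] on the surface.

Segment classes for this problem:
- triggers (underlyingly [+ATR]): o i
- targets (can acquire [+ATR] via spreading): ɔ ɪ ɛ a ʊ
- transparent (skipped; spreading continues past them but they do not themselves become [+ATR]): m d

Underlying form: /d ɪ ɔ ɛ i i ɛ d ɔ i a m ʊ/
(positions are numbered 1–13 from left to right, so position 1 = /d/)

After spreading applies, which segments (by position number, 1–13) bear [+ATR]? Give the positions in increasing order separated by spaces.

2 3 4 5 6 7 9 10

From /i/ at 5 leftward: 4 /ɛ/ → [+ATR]; 3 /ɔ/ → [+ATR]; 2 /ɪ/ → [+ATR]; bound reached.
From /i/ at 6 leftward: 5 /i/ is itself a trigger — this domain ends here.
From /i/ at 10 leftward: 9 /ɔ/ → [+ATR]; 8 /d/ transparent; 7 /ɛ/ → [+ATR]; 6 /i/ is itself a trigger — this domain ends here.
Targets with no active source: positions 11 13 stay [-ATR].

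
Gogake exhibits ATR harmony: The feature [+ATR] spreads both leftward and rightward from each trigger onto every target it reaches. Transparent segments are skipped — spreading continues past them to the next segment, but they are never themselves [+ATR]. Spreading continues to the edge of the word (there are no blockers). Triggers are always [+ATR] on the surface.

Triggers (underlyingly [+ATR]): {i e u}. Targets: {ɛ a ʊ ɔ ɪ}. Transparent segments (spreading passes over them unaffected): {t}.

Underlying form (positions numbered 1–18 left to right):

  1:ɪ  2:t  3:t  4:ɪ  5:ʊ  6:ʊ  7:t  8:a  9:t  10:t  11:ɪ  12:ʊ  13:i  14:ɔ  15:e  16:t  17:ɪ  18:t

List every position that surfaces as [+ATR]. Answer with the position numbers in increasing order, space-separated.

From /i/ at 13 rightward: 14 /ɔ/ → [+ATR]; 15 /e/ is itself a trigger — this domain ends here.
From /i/ at 13 leftward: 12 /ʊ/ → [+ATR]; 11 /ɪ/ → [+ATR]; 10 /t/ transparent; 9 /t/ transparent; 8 /a/ → [+ATR]; 7 /t/ transparent; 6 /ʊ/ → [+ATR]; 5 /ʊ/ → [+ATR]; 4 /ɪ/ → [+ATR]; 3 /t/ transparent; 2 /t/ transparent; 1 /ɪ/ → [+ATR]; word edge.
From /e/ at 15 rightward: 16 /t/ transparent; 17 /ɪ/ → [+ATR]; 18 /t/ transparent; word edge.
From /e/ at 15 leftward: 14 /ɔ/ → [+ATR]; 13 /i/ is itself a trigger — this domain ends here.

1 4 5 6 8 11 12 13 14 15 17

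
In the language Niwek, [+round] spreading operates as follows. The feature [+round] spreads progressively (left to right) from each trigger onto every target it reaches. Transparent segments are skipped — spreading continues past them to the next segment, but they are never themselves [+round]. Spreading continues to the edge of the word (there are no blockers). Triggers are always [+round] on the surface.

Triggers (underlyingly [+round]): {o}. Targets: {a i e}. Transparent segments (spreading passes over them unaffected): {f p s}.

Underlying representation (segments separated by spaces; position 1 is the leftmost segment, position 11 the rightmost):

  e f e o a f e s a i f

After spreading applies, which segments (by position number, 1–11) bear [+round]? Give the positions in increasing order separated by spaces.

4 5 7 9 10

From /o/ at 4 rightward: 5 /a/ → [+round]; 6 /f/ transparent; 7 /e/ → [+round]; 8 /s/ transparent; 9 /a/ → [+round]; 10 /i/ → [+round]; 11 /f/ transparent; word edge.
Targets with no active source: positions 1 3 stay [-round].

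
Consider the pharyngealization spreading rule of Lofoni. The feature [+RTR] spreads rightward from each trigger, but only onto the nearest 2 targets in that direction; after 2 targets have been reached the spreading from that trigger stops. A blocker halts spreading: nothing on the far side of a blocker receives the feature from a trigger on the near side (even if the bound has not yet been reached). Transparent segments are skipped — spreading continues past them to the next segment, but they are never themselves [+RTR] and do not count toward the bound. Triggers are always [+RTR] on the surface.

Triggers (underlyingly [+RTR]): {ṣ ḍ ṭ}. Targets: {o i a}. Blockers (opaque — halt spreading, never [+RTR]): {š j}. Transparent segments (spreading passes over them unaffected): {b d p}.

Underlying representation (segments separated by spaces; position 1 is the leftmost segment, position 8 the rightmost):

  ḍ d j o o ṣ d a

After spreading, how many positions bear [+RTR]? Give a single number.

3

From /ḍ/ at 1 rightward: 2 /d/ transparent; 3 /j/ blocks.
From /ṣ/ at 6 rightward: 7 /d/ transparent; 8 /a/ → [+RTR]; word edge.
Targets with no active source: positions 4 5 stay [-emphatic].
[+RTR] positions on the surface: 1 6 8.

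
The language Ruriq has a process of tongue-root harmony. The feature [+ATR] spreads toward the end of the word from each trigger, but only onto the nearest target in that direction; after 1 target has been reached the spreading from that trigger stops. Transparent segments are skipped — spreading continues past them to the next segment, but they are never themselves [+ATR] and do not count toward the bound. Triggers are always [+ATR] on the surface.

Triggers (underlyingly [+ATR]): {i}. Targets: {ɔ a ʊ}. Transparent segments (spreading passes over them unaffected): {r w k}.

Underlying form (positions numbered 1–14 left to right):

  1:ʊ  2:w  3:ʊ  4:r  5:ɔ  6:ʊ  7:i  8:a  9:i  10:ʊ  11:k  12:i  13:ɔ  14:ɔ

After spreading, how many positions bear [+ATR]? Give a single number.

6

From /i/ at 7 rightward: 8 /a/ → [+ATR]; bound reached.
From /i/ at 9 rightward: 10 /ʊ/ → [+ATR]; bound reached.
From /i/ at 12 rightward: 13 /ɔ/ → [+ATR]; bound reached.
Targets with no active source: positions 1 3 5 6 14 stay [-ATR].
[+ATR] positions on the surface: 7 8 9 10 12 13.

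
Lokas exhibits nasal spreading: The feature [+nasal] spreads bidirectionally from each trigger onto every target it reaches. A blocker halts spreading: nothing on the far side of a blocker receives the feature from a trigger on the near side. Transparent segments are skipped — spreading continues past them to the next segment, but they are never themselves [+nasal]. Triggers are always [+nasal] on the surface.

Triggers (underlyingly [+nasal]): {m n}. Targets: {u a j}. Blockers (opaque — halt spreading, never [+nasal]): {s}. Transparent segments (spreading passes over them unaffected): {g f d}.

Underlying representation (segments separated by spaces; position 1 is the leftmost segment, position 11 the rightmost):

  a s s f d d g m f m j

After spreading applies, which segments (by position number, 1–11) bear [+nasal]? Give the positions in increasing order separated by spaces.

8 10 11

From /m/ at 8 rightward: 9 /f/ transparent; 10 /m/ is itself a trigger — this domain ends here.
From /m/ at 8 leftward: 7 /g/ transparent; 6 /d/ transparent; 5 /d/ transparent; 4 /f/ transparent; 3 /s/ blocks.
From /m/ at 10 rightward: 11 /j/ → [+nasal]; word edge.
From /m/ at 10 leftward: 9 /f/ transparent; 8 /m/ is itself a trigger — this domain ends here.
Target with no active source: position 1 stays [-nasal].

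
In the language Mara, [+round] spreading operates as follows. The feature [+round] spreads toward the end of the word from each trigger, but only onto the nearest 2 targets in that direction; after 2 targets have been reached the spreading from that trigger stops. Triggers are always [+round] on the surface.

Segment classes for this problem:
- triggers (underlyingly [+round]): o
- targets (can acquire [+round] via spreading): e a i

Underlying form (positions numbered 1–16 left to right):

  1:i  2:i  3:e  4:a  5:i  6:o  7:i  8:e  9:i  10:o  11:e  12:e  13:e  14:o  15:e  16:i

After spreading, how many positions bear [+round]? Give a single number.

9

From /o/ at 6 rightward: 7 /i/ → [+round]; 8 /e/ → [+round]; bound reached.
From /o/ at 10 rightward: 11 /e/ → [+round]; 12 /e/ → [+round]; bound reached.
From /o/ at 14 rightward: 15 /e/ → [+round]; 16 /i/ → [+round]; bound reached.
Targets with no active source: positions 1 2 3 4 5 9 13 stay [-round].
[+round] positions on the surface: 6 7 8 10 11 12 14 15 16.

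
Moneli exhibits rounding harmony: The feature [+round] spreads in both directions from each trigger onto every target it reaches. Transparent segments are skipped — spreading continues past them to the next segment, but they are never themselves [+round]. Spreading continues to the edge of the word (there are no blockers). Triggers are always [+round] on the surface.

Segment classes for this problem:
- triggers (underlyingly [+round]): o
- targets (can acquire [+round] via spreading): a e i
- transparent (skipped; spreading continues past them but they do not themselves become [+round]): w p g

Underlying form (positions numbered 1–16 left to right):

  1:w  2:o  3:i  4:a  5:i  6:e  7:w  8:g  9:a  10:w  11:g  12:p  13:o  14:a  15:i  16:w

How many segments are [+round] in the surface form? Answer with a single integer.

From /o/ at 2 rightward: 3 /i/ → [+round]; 4 /a/ → [+round]; 5 /i/ → [+round]; 6 /e/ → [+round]; 7 /w/ transparent; 8 /g/ transparent; 9 /a/ → [+round]; 10 /w/ transparent; 11 /g/ transparent; 12 /p/ transparent; 13 /o/ is itself a trigger — this domain ends here.
From /o/ at 2 leftward: 1 /w/ transparent; word edge.
From /o/ at 13 rightward: 14 /a/ → [+round]; 15 /i/ → [+round]; 16 /w/ transparent; word edge.
From /o/ at 13 leftward: 12 /p/ transparent; 11 /g/ transparent; 10 /w/ transparent; 9 /a/ → [+round]; 8 /g/ transparent; 7 /w/ transparent; 6 /e/ → [+round]; 5 /i/ → [+round]; 4 /a/ → [+round]; 3 /i/ → [+round]; 2 /o/ is itself a trigger — this domain ends here.
[+round] positions on the surface: 2 3 4 5 6 9 13 14 15.

9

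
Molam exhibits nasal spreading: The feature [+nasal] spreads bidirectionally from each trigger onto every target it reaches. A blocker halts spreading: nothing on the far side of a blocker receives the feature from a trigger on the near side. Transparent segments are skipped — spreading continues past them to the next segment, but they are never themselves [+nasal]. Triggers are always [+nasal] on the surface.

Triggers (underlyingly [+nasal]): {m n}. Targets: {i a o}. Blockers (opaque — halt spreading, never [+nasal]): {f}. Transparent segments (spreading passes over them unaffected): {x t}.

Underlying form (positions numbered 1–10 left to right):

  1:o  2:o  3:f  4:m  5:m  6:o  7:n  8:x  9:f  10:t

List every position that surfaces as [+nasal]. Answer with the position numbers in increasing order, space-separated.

4 5 6 7

From /m/ at 4 rightward: 5 /m/ is itself a trigger — this domain ends here.
From /m/ at 4 leftward: 3 /f/ blocks.
From /m/ at 5 rightward: 6 /o/ → [+nasal]; 7 /n/ is itself a trigger — this domain ends here.
From /m/ at 5 leftward: 4 /m/ is itself a trigger — this domain ends here.
From /n/ at 7 rightward: 8 /x/ transparent; 9 /f/ blocks.
From /n/ at 7 leftward: 6 /o/ → [+nasal]; 5 /m/ is itself a trigger — this domain ends here.
Targets with no active source: positions 1 2 stay [-nasal].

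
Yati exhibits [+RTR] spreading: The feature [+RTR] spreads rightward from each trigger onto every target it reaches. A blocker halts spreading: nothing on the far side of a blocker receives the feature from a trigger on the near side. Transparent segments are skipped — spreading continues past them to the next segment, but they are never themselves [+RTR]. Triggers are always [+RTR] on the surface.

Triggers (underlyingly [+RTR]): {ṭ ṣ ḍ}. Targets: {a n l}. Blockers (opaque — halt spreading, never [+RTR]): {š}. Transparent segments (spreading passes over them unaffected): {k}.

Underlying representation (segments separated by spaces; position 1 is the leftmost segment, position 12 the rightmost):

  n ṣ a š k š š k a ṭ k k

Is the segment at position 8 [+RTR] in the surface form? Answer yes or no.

From /ṣ/ at 2 rightward: 3 /a/ → [+RTR]; 4 /š/ blocks.
From /ṭ/ at 10 rightward: 11 /k/ transparent; 12 /k/ transparent; word edge.
Targets with no active source: positions 1 9 stay [-emphatic].
[+RTR] positions on the surface: 2 3 10.

no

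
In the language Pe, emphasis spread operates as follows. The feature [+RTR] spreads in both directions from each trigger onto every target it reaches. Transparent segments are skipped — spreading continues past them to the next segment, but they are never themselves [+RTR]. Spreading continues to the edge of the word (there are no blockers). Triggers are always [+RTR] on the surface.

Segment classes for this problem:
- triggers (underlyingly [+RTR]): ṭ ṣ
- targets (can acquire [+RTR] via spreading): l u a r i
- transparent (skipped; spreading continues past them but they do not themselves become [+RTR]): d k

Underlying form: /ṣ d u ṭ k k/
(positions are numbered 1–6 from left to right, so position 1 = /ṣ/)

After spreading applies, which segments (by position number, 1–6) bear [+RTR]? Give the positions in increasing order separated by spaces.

1 3 4

From /ṣ/ at 1 rightward: 2 /d/ transparent; 3 /u/ → [+RTR]; 4 /ṭ/ is itself a trigger — this domain ends here.
From /ṣ/ at 1 leftward: word edge.
From /ṭ/ at 4 rightward: 5 /k/ transparent; 6 /k/ transparent; word edge.
From /ṭ/ at 4 leftward: 3 /u/ → [+RTR]; 2 /d/ transparent; 1 /ṣ/ is itself a trigger — this domain ends here.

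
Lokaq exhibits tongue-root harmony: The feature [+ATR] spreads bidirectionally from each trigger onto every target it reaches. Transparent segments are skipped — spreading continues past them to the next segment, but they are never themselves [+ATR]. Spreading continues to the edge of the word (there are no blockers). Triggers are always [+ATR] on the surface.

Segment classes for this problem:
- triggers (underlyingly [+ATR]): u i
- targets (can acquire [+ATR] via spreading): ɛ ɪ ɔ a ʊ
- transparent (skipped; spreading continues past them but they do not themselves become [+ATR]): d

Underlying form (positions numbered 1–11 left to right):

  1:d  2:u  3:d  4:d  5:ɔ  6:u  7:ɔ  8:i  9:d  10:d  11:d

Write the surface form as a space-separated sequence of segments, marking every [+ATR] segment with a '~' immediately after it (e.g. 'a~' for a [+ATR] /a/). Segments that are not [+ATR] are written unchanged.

From /u/ at 2 rightward: 3 /d/ transparent; 4 /d/ transparent; 5 /ɔ/ → [+ATR]; 6 /u/ is itself a trigger — this domain ends here.
From /u/ at 2 leftward: 1 /d/ transparent; word edge.
From /u/ at 6 rightward: 7 /ɔ/ → [+ATR]; 8 /i/ is itself a trigger — this domain ends here.
From /u/ at 6 leftward: 5 /ɔ/ → [+ATR]; 4 /d/ transparent; 3 /d/ transparent; 2 /u/ is itself a trigger — this domain ends here.
From /i/ at 8 rightward: 9 /d/ transparent; 10 /d/ transparent; 11 /d/ transparent; word edge.
From /i/ at 8 leftward: 7 /ɔ/ → [+ATR]; 6 /u/ is itself a trigger — this domain ends here.
[+ATR] positions on the surface: 2 5 6 7 8.

d u~ d d ɔ~ u~ ɔ~ i~ d d d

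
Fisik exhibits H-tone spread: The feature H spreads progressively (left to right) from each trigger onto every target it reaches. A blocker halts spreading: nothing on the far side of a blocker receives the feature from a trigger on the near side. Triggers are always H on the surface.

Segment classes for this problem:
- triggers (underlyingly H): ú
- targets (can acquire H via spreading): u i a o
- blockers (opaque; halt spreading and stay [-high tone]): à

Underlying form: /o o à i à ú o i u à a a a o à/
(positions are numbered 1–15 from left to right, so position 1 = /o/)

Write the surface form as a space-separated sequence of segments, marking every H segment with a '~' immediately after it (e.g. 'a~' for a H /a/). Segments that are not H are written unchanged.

From /ú/ at 6 rightward: 7 /o/ → H; 8 /i/ → H; 9 /u/ → H; 10 /à/ blocks.
Targets with no active source: positions 1 2 4 11 12 13 14 stay [-high tone].
H positions on the surface: 6 7 8 9.

o o à i à ú~ o~ i~ u~ à a a a o à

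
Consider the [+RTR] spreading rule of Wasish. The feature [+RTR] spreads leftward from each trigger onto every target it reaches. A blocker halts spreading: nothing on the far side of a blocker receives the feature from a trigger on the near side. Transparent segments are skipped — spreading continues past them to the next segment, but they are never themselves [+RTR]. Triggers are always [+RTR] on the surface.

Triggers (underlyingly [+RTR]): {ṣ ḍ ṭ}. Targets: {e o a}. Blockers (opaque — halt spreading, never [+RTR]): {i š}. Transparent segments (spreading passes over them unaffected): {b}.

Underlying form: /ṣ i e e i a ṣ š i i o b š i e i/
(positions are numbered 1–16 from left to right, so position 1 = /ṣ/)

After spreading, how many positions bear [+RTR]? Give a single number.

3

From /ṣ/ at 1 leftward: word edge.
From /ṣ/ at 7 leftward: 6 /a/ → [+RTR]; 5 /i/ blocks.
Targets with no active source: positions 3 4 11 15 stay [-emphatic].
[+RTR] positions on the surface: 1 6 7.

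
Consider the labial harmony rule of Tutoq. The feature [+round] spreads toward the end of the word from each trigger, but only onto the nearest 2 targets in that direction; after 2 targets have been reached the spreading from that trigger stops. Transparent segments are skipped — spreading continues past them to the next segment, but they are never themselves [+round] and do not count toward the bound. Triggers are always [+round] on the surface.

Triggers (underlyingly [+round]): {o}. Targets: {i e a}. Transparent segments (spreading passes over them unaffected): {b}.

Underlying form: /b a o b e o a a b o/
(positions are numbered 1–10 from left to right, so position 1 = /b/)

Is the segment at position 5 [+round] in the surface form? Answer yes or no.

From /o/ at 3 rightward: 4 /b/ transparent; 5 /e/ → [+round]; 6 /o/ is itself a trigger — this domain ends here.
From /o/ at 6 rightward: 7 /a/ → [+round]; 8 /a/ → [+round]; bound reached.
From /o/ at 10 rightward: word edge.
Target with no active source: position 2 stays [-round].
[+round] positions on the surface: 3 5 6 7 8 10.

yes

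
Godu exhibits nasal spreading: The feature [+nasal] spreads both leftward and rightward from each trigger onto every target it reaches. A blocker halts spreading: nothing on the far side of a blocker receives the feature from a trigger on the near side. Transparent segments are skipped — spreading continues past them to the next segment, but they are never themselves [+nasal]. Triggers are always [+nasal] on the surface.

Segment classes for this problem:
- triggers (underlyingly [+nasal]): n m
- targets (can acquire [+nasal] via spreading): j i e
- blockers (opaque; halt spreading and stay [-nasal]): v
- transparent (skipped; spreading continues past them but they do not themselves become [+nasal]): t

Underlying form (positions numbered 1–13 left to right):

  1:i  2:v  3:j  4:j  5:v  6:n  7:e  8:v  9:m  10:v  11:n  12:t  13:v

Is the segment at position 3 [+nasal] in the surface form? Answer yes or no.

From /n/ at 6 rightward: 7 /e/ → [+nasal]; 8 /v/ blocks.
From /n/ at 6 leftward: 5 /v/ blocks.
From /m/ at 9 rightward: 10 /v/ blocks.
From /m/ at 9 leftward: 8 /v/ blocks.
From /n/ at 11 rightward: 12 /t/ transparent; 13 /v/ blocks.
From /n/ at 11 leftward: 10 /v/ blocks.
Targets with no active source: positions 1 3 4 stay [-nasal].
[+nasal] positions on the surface: 6 7 9 11.

no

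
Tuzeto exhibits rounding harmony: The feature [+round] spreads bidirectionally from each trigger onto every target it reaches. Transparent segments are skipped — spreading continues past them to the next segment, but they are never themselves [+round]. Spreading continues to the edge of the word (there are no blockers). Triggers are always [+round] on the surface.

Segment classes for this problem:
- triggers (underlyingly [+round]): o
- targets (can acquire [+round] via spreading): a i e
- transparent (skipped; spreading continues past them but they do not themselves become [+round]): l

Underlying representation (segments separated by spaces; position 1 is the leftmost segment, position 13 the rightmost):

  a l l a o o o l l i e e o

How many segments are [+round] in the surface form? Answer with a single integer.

9

From /o/ at 5 rightward: 6 /o/ is itself a trigger — this domain ends here.
From /o/ at 5 leftward: 4 /a/ → [+round]; 3 /l/ transparent; 2 /l/ transparent; 1 /a/ → [+round]; word edge.
From /o/ at 6 rightward: 7 /o/ is itself a trigger — this domain ends here.
From /o/ at 6 leftward: 5 /o/ is itself a trigger — this domain ends here.
From /o/ at 7 rightward: 8 /l/ transparent; 9 /l/ transparent; 10 /i/ → [+round]; 11 /e/ → [+round]; 12 /e/ → [+round]; 13 /o/ is itself a trigger — this domain ends here.
From /o/ at 7 leftward: 6 /o/ is itself a trigger — this domain ends here.
From /o/ at 13 rightward: word edge.
From /o/ at 13 leftward: 12 /e/ → [+round]; 11 /e/ → [+round]; 10 /i/ → [+round]; 9 /l/ transparent; 8 /l/ transparent; 7 /o/ is itself a trigger — this domain ends here.
[+round] positions on the surface: 1 4 5 6 7 10 11 12 13.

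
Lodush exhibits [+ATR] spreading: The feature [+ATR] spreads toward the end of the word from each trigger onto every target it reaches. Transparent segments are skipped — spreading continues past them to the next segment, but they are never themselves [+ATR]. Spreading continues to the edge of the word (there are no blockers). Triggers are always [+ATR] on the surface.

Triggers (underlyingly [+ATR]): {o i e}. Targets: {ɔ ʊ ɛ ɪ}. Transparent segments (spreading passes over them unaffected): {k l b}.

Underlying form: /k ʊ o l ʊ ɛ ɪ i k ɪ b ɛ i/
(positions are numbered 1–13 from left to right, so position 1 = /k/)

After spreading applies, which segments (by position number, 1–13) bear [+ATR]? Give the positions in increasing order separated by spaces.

From /o/ at 3 rightward: 4 /l/ transparent; 5 /ʊ/ → [+ATR]; 6 /ɛ/ → [+ATR]; 7 /ɪ/ → [+ATR]; 8 /i/ is itself a trigger — this domain ends here.
From /i/ at 8 rightward: 9 /k/ transparent; 10 /ɪ/ → [+ATR]; 11 /b/ transparent; 12 /ɛ/ → [+ATR]; 13 /i/ is itself a trigger — this domain ends here.
From /i/ at 13 rightward: word edge.
Target with no active source: position 2 stays [-ATR].

3 5 6 7 8 10 12 13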